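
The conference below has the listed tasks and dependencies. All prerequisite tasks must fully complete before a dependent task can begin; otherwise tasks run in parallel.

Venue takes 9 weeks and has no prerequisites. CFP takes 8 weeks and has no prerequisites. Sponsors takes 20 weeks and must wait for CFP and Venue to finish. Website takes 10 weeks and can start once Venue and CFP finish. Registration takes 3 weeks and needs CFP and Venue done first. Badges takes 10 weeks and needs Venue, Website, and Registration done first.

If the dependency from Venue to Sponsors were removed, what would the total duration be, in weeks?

29

Before: longest chain Venue→Sponsors = 9+20 = 29, finish 29.
Without Venue→Sponsors, Sponsors's earliest start moves from 9 to 8.
The longest chain is now Venue→Website→Badges = 9+10+10 = 29, so the job takes 29 weeks.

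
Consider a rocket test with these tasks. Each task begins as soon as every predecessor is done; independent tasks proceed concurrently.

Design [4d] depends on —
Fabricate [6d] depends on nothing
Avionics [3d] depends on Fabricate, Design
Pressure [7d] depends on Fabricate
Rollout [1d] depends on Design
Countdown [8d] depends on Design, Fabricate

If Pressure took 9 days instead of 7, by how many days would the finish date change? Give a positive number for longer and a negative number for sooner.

1

Critical path before the change: Fabricate→Countdown = 6+8 = 14 giving 14 days.
Pressure has 1 day of float (longest path through it is 13).
The binding chain switches to Fabricate→Pressure = 6+9 = 15; finish 15 days.
Change in finish: 15 − 14 = +1 days.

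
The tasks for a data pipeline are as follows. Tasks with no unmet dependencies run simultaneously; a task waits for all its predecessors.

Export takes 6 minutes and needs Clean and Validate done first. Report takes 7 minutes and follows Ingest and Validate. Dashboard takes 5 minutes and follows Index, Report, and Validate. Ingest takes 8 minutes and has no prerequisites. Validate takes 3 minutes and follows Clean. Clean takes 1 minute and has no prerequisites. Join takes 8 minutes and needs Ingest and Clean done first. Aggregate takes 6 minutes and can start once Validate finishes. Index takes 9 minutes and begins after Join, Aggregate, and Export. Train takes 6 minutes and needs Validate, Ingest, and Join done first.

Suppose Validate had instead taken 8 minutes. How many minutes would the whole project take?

30

Actual critical path: Ingest→Join→Index→Dashboard = 8+8+9+5 = 30 ⇒ 30 minutes.
The longest path through Validate is only 24 minutes, so Validate has float 6.
The critical path is still Ingest→Join→Index→Dashboard; finish is now 30 minutes.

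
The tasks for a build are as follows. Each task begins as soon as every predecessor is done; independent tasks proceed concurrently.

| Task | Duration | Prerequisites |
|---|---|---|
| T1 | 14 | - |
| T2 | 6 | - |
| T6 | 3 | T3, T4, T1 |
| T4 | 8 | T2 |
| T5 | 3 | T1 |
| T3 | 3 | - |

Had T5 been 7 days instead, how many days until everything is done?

21

Baseline: T1→T5 = 14+3 = 17 → 17 days.
T5 is on the critical path; changing it to 7 makes that path 21 days.
No other chain overtakes it, so the finish is 21 days.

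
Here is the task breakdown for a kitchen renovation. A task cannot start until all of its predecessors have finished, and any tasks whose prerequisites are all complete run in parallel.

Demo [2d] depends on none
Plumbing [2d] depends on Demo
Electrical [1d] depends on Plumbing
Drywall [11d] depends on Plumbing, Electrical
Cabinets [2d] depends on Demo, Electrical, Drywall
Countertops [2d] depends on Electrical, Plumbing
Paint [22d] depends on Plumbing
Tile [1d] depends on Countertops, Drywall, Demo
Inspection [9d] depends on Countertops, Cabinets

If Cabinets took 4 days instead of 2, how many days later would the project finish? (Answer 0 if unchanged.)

Baseline: Demo→Plumbing→Electrical→Drywall→Cabinets→Inspection = 2+2+1+11+2+9 = 27 → 27 days.
Cabinets lies on that path, so at 4 days the path becomes 29 days.
The critical path is still Demo→Plumbing→Electrical→Drywall→Cabinets→Inspection; finish is now 29 days.
Change in finish: 29 − 27 = +2 days.

2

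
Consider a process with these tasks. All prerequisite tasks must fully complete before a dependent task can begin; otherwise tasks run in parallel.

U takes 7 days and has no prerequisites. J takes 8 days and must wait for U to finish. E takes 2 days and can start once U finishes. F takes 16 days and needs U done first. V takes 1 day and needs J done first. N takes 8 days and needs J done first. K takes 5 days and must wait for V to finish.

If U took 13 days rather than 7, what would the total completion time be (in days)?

As given, the longest chain is U→J→N = 7+8+8 = 23, so the finish is 23 days.
U is on the critical path; changing it to 13 makes that path 29 days.
No other chain overtakes it, so the finish is 29 days.

29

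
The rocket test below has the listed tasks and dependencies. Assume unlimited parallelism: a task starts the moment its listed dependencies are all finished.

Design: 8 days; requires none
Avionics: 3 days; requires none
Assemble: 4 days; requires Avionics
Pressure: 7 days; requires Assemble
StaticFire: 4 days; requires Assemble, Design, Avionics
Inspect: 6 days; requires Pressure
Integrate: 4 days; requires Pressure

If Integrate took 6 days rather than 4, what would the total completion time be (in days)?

The binding path is Avionics→Assemble→Pressure→Inspect = 3+4+7+6 = 20; finish at 20 days.
Integrate is off the critical path — its longest chain is 18 days, giving 2 of slack.
No other chain overtakes it, so the finish is 20 days.

20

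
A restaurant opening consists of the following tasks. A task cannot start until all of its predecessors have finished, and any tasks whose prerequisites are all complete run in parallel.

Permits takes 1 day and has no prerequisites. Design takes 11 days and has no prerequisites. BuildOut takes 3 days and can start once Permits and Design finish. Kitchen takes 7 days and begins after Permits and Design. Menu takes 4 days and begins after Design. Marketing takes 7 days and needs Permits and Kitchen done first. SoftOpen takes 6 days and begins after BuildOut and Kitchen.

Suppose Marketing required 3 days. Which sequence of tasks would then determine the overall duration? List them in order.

Critical path before the change: Design→Kitchen→Marketing = 11+7+7 = 25 giving 25 days.
Marketing is on the critical path; changing it to 3 makes that path 21 days.
The binding chain switches to Design→Kitchen→SoftOpen = 11+7+6 = 24; finish 24 days.

Design, Kitchen, SoftOpen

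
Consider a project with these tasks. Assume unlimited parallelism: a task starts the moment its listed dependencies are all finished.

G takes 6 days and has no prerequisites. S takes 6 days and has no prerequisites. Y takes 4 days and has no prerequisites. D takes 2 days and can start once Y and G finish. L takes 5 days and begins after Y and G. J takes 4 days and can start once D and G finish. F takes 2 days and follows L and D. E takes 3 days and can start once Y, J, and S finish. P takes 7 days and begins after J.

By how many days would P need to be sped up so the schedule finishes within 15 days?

Current finish: 19 days; target: 15.
P is on every critical path, so each day cut from P cuts the finish by one (this holds down to a finish of 15).
Need 19 − 15 = 4 days off P → P becomes 3 days, finish becomes 15.

4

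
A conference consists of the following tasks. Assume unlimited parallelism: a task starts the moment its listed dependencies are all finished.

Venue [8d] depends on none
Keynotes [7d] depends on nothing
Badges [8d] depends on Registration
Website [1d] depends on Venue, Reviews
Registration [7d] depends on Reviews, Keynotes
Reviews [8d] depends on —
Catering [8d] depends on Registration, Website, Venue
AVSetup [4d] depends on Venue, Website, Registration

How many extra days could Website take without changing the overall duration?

Reviews→Registration→Catering = 8+7+8 = 23 sets the makespan at 23 days.
The longest chain containing Website totals 17 days.
So Website can slip 15 − 9 = 6 days.

6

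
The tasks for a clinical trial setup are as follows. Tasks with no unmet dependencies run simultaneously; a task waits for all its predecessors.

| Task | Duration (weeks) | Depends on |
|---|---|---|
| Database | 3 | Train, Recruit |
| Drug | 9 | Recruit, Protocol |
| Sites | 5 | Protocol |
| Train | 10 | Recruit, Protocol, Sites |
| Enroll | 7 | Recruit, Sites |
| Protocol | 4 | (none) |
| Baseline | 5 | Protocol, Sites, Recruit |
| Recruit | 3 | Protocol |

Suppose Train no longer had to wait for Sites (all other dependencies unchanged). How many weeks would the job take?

20

Original critical path: Protocol→Sites→Train→Database = 4+5+10+3 = 22 ⇒ 22 weeks.
Without Sites→Train, Train's earliest start moves from 9 to 7.
After: Protocol→Recruit→Train→Database = 4+3+10+3 = 20 → 20 weeks.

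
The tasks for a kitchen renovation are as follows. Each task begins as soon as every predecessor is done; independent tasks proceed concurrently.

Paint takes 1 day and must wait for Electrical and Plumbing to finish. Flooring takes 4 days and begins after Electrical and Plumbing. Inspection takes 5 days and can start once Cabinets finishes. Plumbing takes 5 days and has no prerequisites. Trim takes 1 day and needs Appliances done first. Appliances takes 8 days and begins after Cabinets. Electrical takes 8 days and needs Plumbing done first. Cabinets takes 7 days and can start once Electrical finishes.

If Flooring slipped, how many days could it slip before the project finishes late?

Critical path: Plumbing→Electrical→Cabinets→Appliances→Trim = 5+8+7+8+1 = 29, so the finish is 29 days.
Flooring finishes as early as 17 and must finish by 29.
Float = 29 − 17 = 12.

12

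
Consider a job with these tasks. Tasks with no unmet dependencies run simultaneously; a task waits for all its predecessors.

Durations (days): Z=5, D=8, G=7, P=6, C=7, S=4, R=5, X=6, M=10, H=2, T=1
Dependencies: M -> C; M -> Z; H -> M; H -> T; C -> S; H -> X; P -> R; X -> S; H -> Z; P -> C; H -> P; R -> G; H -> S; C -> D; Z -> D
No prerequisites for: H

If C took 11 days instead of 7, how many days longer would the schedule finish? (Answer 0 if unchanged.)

Actual critical path: H→M→C→D = 2+10+7+8 = 27 ⇒ 27 days.
C is on the critical path; changing it to 11 makes that path 31 days.
No other chain overtakes it, so the finish is 31 days.
Change in finish: 31 − 27 = +4 days.

4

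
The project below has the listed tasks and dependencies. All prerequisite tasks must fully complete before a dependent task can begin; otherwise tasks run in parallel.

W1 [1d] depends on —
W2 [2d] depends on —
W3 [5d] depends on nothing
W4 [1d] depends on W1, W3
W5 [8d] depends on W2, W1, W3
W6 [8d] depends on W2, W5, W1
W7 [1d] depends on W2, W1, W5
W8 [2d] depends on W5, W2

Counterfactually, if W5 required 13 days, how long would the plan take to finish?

26

The binding path is W3→W5→W6 = 5+8+8 = 21; finish at 21 days.
Since W5 is critical, the +5 change carries straight to that chain (now 26 days).
That remains the longest chain; total 26 days.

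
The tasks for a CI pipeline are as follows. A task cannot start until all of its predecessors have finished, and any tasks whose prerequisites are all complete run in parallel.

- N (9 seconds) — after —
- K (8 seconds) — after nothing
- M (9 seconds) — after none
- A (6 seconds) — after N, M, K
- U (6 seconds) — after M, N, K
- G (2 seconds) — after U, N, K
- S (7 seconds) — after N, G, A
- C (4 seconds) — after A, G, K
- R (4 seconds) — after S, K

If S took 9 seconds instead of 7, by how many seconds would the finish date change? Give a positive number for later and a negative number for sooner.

2

Actual critical path: N→U→G→S→R = 9+6+2+7+4 = 28 ⇒ 28 seconds.
S lies on that path, so at 9 seconds the path becomes 30 seconds.
The critical path is still N→U→G→S→R; finish is now 30 seconds.
Change in finish: 30 − 28 = +2 seconds.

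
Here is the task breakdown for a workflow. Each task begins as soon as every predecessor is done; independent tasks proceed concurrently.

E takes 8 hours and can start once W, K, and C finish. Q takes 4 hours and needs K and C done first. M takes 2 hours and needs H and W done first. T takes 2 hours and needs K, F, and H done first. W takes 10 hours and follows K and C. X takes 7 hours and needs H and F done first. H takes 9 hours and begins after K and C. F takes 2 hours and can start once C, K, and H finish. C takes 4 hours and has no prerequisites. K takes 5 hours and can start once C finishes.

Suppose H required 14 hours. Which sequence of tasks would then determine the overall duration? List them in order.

C, K, H, F, X

Baseline: C→K→H→F→X = 4+5+9+2+7 = 27 → 27 hours.
H is on the critical path; changing it to 14 makes that path 32 hours.
The critical path is still C→K→H→F→X; finish is now 32 hours.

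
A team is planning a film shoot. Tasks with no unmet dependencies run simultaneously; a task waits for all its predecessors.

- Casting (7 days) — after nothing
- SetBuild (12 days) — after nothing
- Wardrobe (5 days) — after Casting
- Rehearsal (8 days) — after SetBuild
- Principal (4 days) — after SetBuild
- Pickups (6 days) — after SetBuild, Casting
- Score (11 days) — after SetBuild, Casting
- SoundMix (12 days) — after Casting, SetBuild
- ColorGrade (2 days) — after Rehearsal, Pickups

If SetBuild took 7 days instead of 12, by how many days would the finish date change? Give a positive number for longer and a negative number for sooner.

-5

Actual critical path: SetBuild→SoundMix = 12+12 = 24 ⇒ 24 days.
Since SetBuild is critical, the -5 change carries straight to that chain (now 19 days).
New critical path: Casting→SoundMix = 7+12 = 19 ⇒ 19 days.
Change in finish: 19 − 24 = -5 days.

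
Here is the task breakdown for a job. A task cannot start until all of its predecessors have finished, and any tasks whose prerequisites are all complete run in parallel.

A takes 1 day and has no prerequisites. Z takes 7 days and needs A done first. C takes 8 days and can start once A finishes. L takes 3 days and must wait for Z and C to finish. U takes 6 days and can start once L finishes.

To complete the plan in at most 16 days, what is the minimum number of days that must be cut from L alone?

2

Current finish: 18 days; target: 16.
L is on every critical path, so each day cut from L cuts the finish by one (this holds down to a finish of 16).
Need 18 − 16 = 2 days off L → L becomes 1 day, finish becomes 16.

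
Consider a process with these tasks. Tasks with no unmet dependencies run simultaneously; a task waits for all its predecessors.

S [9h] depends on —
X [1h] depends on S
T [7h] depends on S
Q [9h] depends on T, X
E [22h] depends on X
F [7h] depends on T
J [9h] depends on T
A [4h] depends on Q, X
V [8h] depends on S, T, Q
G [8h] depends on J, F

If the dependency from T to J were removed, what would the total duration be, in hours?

33

Before: longest chain S→T→Q→V = 9+7+9+8 = 33, finish 33.
Without T→J, J's earliest start moves from 16 to 0.
The longest chain is now S→T→Q→V = 9+7+9+8 = 33, so the job takes 33 hours.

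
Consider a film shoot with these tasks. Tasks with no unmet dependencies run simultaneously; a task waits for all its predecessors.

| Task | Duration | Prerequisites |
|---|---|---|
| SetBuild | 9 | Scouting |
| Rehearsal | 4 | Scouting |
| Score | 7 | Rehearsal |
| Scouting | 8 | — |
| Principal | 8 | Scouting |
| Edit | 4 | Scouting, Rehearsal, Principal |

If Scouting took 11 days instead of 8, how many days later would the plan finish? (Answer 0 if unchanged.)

Critical path before the change: Scouting→Principal→Edit = 8+8+4 = 20 giving 20 days.
Since Scouting is critical, the +3 change carries straight to that chain (now 23 days).
No other chain overtakes it, so the finish is 23 days.
Change in finish: 23 − 20 = +3 days.

3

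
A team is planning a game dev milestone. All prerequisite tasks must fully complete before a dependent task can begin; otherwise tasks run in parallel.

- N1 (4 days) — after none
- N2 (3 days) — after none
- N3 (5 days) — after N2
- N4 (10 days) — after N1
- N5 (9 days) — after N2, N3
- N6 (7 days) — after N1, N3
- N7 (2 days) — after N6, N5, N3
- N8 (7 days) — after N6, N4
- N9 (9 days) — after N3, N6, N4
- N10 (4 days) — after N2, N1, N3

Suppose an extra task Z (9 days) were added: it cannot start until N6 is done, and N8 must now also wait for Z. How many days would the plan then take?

Originally the plan takes 24 days.
With Z inserted, N8 now waits for max(N6, N4, Z).
New critical path: N2→N3→N6→Z→N8 = 3+5+7+9+7 = 31 ⇒ 31 days.

31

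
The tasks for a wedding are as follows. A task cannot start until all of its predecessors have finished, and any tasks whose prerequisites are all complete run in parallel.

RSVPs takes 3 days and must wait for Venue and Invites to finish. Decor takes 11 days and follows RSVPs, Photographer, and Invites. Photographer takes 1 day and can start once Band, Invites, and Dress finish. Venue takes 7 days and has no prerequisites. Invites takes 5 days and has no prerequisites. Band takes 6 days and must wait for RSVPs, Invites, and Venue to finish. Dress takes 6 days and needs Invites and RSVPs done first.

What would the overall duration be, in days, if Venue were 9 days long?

As given, the longest chain is Venue→RSVPs→Dress→Photographer→Decor = 7+3+6+1+11 = 28, so the finish is 28 days.
Venue lies on that path, so at 9 days the path becomes 30 days.
No other chain overtakes it, so the finish is 30 days.

30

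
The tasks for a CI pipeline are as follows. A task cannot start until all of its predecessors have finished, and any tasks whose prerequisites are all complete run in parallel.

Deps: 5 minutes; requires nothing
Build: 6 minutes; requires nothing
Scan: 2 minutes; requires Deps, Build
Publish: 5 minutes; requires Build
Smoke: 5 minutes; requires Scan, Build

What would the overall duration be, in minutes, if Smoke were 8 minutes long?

As given, the longest chain is Build→Scan→Smoke = 6+2+5 = 13, so the finish is 13 minutes.
Smoke lies on that path, so at 8 minutes the path becomes 16 minutes.
No other chain overtakes it, so the finish is 16 minutes.

16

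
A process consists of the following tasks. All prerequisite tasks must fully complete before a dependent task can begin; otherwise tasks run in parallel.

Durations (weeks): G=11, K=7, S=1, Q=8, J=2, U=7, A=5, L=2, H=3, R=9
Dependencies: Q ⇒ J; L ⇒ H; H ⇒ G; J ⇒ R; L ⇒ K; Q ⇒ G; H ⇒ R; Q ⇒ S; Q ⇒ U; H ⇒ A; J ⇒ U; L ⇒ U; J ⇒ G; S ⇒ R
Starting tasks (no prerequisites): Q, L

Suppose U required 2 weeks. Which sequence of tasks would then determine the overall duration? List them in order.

Q, J, G

Actual critical path: Q→J→G = 8+2+11 = 21 ⇒ 21 weeks.
U is off the critical path — its longest chain is 17 weeks, giving 4 of slack.
The critical path is still Q→J→G; finish is now 21 weeks.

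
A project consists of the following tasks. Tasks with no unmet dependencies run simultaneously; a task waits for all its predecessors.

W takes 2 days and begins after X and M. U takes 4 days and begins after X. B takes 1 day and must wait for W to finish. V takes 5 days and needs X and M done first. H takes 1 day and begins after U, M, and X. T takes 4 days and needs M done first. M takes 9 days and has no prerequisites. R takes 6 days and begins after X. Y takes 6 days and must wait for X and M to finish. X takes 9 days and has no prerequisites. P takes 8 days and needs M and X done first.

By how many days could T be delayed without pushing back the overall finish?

X→P = 9+8 = 17 sets the makespan at 17 days.
The longest chain containing T totals 13 days.
Slack of T = 13 − 9 = 4 days.

4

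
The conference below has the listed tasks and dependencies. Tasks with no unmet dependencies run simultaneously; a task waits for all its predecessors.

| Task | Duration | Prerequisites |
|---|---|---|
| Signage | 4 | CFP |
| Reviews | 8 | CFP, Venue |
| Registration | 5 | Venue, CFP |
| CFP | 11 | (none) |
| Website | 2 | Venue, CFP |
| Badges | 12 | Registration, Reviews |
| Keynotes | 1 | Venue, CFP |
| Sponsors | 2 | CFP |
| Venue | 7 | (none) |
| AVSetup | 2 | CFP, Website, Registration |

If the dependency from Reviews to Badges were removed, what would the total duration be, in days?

28

Before: longest chain CFP→Reviews→Badges = 11+8+12 = 31, finish 31.
Without Reviews→Badges, Badges's earliest start moves from 19 to 16.
The longest chain is now CFP→Registration→Badges = 11+5+12 = 28, so the schedule takes 28 days.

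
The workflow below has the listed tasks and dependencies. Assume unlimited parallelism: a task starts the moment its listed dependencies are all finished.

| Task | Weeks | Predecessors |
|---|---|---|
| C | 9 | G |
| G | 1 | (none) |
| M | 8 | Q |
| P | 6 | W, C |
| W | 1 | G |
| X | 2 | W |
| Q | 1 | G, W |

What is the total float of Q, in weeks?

The longest chain is G→C→P = 1+9+6 = 16; overall finish 16 weeks.
Q finishes as early as 3 and must finish by 8.
Slack of Q = 7 − 2 = 5 weeks.

5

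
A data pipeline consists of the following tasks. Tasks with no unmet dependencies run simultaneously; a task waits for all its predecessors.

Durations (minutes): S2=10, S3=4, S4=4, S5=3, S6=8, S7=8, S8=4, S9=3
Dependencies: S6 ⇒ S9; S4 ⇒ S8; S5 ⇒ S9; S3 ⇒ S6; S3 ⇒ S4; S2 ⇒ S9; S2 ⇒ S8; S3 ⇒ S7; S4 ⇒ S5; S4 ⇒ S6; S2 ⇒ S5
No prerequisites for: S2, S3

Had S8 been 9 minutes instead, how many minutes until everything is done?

19

As given, the longest chain is S3→S4→S6→S9 = 4+4+8+3 = 19, so the finish is 19 minutes.
S8 is off the critical path — its longest chain is 14 minutes, giving 5 of slack.
Now S2→S8 = 10+9 = 19 is longest, so the finish becomes 19 minutes.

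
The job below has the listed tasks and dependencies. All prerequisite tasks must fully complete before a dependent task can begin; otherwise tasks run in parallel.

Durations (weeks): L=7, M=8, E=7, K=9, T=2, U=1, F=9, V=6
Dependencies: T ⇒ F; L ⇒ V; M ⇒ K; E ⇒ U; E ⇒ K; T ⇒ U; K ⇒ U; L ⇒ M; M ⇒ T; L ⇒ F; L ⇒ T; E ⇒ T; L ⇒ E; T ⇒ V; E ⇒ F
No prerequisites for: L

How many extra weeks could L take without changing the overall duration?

0

L→M→T→F = 7+8+2+9 = 26 sets the makespan at 26 weeks.
Longest path through L: 26 weeks (earliest finish 7, latest finish 7).
So L can slip 7 − 7 = 0 weeks.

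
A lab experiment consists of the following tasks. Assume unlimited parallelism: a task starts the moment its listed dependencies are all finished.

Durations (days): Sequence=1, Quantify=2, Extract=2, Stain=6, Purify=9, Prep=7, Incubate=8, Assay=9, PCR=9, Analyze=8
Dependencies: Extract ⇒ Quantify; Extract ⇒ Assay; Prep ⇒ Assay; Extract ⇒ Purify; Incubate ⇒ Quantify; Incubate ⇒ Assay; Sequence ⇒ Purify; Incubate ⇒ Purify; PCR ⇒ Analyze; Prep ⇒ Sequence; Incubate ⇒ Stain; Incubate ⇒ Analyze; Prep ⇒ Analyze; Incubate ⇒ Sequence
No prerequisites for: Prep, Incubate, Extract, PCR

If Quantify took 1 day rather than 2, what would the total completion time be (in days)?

18

The binding path is Incubate→Sequence→Purify = 8+1+9 = 18; finish at 18 days.
Quantify has 8 days of float (longest path through it is 10).
The critical path is still Incubate→Sequence→Purify; finish is now 18 days.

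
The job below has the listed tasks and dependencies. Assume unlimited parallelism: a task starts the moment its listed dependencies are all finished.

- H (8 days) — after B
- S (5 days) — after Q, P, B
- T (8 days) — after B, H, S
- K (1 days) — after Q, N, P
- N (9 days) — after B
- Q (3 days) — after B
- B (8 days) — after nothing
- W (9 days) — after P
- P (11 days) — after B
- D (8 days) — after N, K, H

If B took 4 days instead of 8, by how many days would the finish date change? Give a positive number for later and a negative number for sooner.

-4

Critical path before the change: B→P→S→T = 8+11+5+8 = 32 giving 32 days.
B lies on that path, so at 4 days the path becomes 28 days.
That remains the longest chain; total 28 days.
Change in finish: 28 − 32 = -4 days.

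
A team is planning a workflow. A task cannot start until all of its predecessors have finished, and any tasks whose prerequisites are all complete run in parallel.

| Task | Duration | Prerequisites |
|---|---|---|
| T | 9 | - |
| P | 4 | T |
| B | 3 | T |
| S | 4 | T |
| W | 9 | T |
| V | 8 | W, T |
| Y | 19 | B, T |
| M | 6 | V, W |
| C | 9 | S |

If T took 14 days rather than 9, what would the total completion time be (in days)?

37

Baseline: T→W→V→M = 9+9+8+6 = 32 → 32 days.
T is on the critical path; changing it to 14 makes that path 37 days.
No other chain overtakes it, so the finish is 37 days.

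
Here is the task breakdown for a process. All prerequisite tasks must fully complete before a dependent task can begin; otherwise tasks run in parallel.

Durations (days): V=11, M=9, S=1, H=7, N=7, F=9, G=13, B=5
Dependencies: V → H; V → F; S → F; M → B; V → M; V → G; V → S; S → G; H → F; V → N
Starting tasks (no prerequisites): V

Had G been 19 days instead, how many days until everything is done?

31

As given, the longest chain is V→H→F = 11+7+9 = 27, so the finish is 27 days.
G has 2 days of float (longest path through it is 25).
New critical path: V→S→G = 11+1+19 = 31 ⇒ 31 days.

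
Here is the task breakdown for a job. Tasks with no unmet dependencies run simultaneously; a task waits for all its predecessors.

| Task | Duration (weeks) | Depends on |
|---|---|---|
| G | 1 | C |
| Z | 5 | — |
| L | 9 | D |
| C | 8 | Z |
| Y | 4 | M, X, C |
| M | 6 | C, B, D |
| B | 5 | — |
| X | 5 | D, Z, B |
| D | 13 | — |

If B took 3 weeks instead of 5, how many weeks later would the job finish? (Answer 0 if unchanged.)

The binding path is D→M→Y = 13+6+4 = 23; finish at 23 weeks.
The longest path through B is only 15 weeks, so B has float 8.
That remains the longest chain; total 23 weeks.
Change in finish: 23 − 23 = +0 weeks.

0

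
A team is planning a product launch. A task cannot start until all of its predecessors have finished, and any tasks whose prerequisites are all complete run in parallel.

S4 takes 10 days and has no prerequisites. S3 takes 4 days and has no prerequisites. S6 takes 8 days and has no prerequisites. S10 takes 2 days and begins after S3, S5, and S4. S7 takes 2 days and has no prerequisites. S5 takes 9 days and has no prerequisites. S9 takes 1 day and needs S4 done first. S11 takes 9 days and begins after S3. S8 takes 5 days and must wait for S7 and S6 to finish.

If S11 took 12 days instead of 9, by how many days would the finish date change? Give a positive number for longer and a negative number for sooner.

3

The binding path is S3→S11 = 4+9 = 13; finish at 13 days.
Since S11 is critical, the +3 change carries straight to that chain (now 16 days).
The critical path is still S3→S11; finish is now 16 days.
Change in finish: 16 − 13 = +3 days.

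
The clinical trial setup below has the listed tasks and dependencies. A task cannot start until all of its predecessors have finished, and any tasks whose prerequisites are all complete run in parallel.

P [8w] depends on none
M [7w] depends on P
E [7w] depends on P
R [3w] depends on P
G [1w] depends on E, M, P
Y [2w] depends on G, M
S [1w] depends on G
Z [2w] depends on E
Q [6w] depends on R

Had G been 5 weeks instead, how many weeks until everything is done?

Critical path before the change: P→M→G→Y = 8+7+1+2 = 18 giving 18 weeks.
G is on the critical path; changing it to 5 makes that path 22 weeks.
That remains the longest chain; total 22 weeks.

22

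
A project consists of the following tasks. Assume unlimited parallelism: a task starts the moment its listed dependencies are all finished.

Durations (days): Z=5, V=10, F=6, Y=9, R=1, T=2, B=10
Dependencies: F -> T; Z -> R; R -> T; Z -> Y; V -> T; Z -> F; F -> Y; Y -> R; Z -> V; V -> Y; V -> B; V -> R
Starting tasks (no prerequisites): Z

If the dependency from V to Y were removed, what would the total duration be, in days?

With the dependency in place, Z→V→Y→R→T = 5+10+9+1+2 = 27 sets the finish at 27 days.
Without V→Y, Y's earliest start moves from 15 to 11.
New critical path: Z→V→B = 5+10+10 = 25 ⇒ 25 days.

25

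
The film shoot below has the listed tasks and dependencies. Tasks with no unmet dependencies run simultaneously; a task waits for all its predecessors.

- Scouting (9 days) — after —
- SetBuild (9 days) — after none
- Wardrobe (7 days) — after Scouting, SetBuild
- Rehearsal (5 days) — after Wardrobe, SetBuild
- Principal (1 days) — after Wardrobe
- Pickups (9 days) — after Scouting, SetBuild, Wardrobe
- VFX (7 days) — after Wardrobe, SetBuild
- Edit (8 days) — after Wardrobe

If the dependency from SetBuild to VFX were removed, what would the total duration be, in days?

Before: longest chain Scouting→Wardrobe→Pickups = 9+7+9 = 25, finish 25.
Dropping SetBuild→VFX doesn't change VFX's earliest start (16); another predecessor still binds.
New critical path: Scouting→Wardrobe→Pickups = 9+7+9 = 25 ⇒ 25 days.

25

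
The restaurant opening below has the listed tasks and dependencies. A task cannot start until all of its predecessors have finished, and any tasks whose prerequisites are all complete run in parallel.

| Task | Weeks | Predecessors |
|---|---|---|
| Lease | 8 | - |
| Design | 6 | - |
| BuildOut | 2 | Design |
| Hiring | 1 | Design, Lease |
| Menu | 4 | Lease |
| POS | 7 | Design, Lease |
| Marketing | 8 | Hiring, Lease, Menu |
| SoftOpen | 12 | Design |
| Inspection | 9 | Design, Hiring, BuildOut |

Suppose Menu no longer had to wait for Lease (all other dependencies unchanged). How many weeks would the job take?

18

Before: longest chain Lease→Menu→Marketing = 8+4+8 = 20, finish 20.
Without Lease→Menu, Menu's earliest start moves from 8 to 0.
New critical path: Lease→Hiring→Inspection = 8+1+9 = 18 ⇒ 18 weeks.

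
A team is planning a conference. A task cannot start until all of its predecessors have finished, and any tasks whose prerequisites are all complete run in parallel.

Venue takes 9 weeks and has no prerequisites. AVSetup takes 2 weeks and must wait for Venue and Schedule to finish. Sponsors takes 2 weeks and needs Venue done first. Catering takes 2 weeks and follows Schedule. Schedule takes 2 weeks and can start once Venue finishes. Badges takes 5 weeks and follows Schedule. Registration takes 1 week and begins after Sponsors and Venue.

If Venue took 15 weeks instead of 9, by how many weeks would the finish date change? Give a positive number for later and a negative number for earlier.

6

The binding path is Venue→Schedule→Badges = 9+2+5 = 16; finish at 16 weeks.
Venue is on the critical path; changing it to 15 makes that path 22 weeks.
No other chain overtakes it, so the finish is 22 weeks.
Change in finish: 22 − 16 = +6 weeks.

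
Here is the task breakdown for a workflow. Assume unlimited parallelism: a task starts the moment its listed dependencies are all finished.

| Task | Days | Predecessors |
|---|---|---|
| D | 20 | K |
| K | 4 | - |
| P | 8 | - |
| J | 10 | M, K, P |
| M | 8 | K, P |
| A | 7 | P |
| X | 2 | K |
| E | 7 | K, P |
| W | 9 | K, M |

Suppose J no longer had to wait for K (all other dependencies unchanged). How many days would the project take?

26

Original critical path: P→M→J = 8+8+10 = 26 ⇒ 26 days.
Dropping K→J doesn't change J's earliest start (16); another predecessor still binds.
New critical path: P→M→J = 8+8+10 = 26 ⇒ 26 days.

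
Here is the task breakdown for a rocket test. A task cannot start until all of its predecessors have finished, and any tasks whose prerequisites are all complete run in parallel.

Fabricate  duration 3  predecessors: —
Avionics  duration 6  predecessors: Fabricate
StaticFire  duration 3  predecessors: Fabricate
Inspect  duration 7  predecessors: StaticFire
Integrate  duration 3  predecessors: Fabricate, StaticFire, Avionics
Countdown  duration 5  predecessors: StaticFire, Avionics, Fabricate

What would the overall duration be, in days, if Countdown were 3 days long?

13

Actual critical path: Fabricate→Avionics→Countdown = 3+6+5 = 14 ⇒ 14 days.
Since Countdown is critical, the -2 change carries straight to that chain (now 12 days).
Now Fabricate→StaticFire→Inspect = 3+3+7 = 13 is longest, so the finish becomes 13 days.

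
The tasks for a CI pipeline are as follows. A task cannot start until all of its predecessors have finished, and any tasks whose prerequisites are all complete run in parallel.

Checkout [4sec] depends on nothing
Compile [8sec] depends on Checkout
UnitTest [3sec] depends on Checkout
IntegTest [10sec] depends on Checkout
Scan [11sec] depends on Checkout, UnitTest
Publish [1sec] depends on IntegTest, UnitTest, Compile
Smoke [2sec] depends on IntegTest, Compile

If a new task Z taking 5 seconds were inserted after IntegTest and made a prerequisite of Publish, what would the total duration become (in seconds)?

Originally the job takes 18 seconds.
With Z inserted, Publish now waits for max(IntegTest, UnitTest, Compile, Z).
New critical path: Checkout→IntegTest→Z→Publish = 4+10+5+1 = 20 ⇒ 20 seconds.

20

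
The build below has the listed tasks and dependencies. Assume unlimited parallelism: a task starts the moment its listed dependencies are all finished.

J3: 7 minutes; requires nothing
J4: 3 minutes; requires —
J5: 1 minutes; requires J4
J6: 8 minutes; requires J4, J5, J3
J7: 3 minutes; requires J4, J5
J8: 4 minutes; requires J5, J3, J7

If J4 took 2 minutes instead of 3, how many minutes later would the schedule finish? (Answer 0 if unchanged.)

0

Actual critical path: J3→J6 = 7+8 = 15 ⇒ 15 minutes.
The longest path through J4 is only 12 minutes, so J4 has float 3.
No other chain overtakes it, so the finish is 15 minutes.
Change in finish: 15 − 15 = +0 minutes.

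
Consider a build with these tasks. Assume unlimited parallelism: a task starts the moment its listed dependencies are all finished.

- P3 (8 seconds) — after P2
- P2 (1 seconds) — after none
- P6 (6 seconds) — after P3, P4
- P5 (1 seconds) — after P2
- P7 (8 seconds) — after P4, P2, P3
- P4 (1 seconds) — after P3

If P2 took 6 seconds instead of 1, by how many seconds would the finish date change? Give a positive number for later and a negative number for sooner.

Critical path before the change: P2→P3→P4→P7 = 1+8+1+8 = 18 giving 18 seconds.
Since P2 is critical, the +5 change carries straight to that chain (now 23 seconds).
The critical path is still P2→P3→P4→P7; finish is now 23 seconds.
Change in finish: 23 − 18 = +5 seconds.

5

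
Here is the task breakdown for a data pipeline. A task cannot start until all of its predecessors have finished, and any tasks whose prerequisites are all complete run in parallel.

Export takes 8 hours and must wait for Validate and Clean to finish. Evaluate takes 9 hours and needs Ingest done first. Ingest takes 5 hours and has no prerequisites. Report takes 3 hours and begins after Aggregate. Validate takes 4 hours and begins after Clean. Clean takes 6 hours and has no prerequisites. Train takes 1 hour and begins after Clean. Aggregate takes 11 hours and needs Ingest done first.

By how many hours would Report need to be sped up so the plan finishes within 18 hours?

1

Current finish: 19 hours; target: 18.
Report is on every critical path, so each hour cut from Report cuts the finish by one (this holds down to a finish of 18).
Need 19 − 18 = 1 hour off Report → Report becomes 2 hours, finish becomes 18.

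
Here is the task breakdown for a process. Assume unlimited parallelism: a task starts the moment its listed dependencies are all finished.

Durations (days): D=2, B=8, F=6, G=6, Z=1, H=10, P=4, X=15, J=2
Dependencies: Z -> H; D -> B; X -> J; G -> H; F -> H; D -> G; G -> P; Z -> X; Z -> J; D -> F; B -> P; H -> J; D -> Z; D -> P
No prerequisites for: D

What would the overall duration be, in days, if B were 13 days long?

20

Critical path before the change: D→F→H→J = 2+6+10+2 = 20 giving 20 days.
B is off the critical path — its longest chain is 14 days, giving 6 of slack.
No other chain overtakes it, so the finish is 20 days.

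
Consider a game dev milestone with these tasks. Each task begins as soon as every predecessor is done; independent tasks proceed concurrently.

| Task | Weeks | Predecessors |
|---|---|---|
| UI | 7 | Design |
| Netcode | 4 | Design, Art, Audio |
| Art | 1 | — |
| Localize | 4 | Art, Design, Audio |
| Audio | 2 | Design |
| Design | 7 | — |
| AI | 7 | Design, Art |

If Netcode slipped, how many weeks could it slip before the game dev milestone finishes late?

1

The longest chain is Design→AI = 7+7 = 14; overall finish 14 weeks.
The longest chain containing Netcode totals 13 weeks.
Slack of Netcode = 10 − 9 = 1 week.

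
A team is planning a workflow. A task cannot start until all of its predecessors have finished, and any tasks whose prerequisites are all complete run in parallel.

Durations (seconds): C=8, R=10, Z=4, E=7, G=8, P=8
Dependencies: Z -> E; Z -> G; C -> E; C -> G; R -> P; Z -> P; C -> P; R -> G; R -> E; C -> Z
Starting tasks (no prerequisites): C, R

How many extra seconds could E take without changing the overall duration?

C→Z→G = 8+4+8 = 20 sets the makespan at 20 seconds.
Longest path through E: 19 seconds (earliest finish 19, latest finish 20).
Float = 20 − 19 = 1.

1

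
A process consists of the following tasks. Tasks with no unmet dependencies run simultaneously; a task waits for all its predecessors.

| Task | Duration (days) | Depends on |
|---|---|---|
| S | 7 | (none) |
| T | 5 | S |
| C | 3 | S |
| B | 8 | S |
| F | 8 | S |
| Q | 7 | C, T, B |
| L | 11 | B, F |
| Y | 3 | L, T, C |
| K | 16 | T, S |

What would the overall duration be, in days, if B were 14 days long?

As given, the longest chain is S→B→L→Y = 7+8+11+3 = 29, so the finish is 29 days.
Since B is critical, the +6 change carries straight to that chain (now 35 days).
The critical path is still S→B→L→Y; finish is now 35 days.

35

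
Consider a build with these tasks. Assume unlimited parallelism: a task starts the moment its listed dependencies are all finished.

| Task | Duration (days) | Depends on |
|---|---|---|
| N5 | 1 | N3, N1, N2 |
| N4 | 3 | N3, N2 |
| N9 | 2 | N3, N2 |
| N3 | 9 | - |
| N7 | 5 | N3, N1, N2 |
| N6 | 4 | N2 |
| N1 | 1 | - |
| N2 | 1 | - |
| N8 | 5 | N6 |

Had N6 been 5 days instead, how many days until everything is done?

Baseline: N3→N7 = 9+5 = 14 → 14 days.
N6 has 4 days of float (longest path through it is 10).
That remains the longest chain; total 14 days.

14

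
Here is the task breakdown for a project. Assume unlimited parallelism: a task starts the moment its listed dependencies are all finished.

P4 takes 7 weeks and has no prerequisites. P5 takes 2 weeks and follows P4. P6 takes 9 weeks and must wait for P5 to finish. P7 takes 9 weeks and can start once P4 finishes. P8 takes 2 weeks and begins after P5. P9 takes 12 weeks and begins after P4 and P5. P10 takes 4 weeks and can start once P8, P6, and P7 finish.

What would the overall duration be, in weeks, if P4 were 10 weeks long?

25

Critical path before the change: P4→P5→P6→P10 = 7+2+9+4 = 22 giving 22 weeks.
P4 is on the critical path; changing it to 10 makes that path 25 weeks.
The critical path is still P4→P5→P6→P10; finish is now 25 weeks.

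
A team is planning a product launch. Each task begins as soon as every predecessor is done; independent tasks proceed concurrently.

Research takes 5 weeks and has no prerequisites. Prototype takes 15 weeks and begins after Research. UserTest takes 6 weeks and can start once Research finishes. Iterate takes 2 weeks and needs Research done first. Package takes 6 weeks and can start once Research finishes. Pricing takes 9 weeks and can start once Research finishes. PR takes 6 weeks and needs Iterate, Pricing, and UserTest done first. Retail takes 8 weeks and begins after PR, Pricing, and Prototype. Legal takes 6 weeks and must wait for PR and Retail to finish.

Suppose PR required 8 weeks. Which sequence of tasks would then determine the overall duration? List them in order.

As given, the longest chain is Research→Pricing→PR→Retail→Legal = 5+9+6+8+6 = 34, so the finish is 34 weeks.
PR lies on that path, so at 8 weeks the path becomes 36 weeks.
That remains the longest chain; total 36 weeks.

Research, Pricing, PR, Retail, Legal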